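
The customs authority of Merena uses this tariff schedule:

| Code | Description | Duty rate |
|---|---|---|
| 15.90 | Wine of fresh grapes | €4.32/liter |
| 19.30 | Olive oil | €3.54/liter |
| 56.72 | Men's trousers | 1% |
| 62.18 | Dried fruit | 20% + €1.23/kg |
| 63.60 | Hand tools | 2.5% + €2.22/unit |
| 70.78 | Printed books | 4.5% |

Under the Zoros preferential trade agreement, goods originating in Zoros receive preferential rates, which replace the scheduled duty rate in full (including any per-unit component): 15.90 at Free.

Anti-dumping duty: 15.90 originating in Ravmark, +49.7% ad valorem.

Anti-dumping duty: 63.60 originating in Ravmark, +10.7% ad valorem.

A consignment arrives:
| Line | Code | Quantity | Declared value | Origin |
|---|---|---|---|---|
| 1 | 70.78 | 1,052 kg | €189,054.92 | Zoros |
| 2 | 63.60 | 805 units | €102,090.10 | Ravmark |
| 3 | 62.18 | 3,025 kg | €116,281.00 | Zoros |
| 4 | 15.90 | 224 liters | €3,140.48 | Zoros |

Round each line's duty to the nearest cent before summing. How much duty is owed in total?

€50,747.41

Line 1 (70.78, Zoros, 1,052 kg, €189,054.92):
Base rate for 70.78 is 4.5%.
Origin Zoros is the FTA partner but 70.78 is not on the preference list; base rate stands.
Duty = €189,054.92 × 4.5% = €8,507.47.
Line 2 (63.60, Ravmark, 805 units, €102,090.10):
Base rate for 63.60 is 2.5% + €2.22/unit.
Additional duty on 63.60 from Ravmark: +10.7%. Applied ad valorem rate: 2.5% + 10.7% = 13.2%.
Duty = €102,090.10 × 13.2% + 805 × €2.22 = €15,262.99.
Line 3 (62.18, Zoros, 3,025 kg, €116,281.00):
Base rate for 62.18 is 20% + €1.23/kg.
Origin Zoros is the FTA partner but 62.18 is not on the preference list; base rate stands.
Duty = €116,281.00 × 20% + 3,025 × €1.23 = €26,976.95.
Line 4 (15.90, Zoros, 224 liters, €3,140.48):
Base rate for 15.90 is €4.32/liter.
Origin Zoros qualifies under the Merena–Zoros agreement and 15.90 is covered: preferential rate Free applies instead.
The additional-duty order on 15.90 targets Ravmark, not Zoros; it does not apply.
Duty = €3,140.48 × 0% = €0.00.
Total = €8,507.47 + €15,262.99 + €26,976.95 + €0.00 = €50,747.41.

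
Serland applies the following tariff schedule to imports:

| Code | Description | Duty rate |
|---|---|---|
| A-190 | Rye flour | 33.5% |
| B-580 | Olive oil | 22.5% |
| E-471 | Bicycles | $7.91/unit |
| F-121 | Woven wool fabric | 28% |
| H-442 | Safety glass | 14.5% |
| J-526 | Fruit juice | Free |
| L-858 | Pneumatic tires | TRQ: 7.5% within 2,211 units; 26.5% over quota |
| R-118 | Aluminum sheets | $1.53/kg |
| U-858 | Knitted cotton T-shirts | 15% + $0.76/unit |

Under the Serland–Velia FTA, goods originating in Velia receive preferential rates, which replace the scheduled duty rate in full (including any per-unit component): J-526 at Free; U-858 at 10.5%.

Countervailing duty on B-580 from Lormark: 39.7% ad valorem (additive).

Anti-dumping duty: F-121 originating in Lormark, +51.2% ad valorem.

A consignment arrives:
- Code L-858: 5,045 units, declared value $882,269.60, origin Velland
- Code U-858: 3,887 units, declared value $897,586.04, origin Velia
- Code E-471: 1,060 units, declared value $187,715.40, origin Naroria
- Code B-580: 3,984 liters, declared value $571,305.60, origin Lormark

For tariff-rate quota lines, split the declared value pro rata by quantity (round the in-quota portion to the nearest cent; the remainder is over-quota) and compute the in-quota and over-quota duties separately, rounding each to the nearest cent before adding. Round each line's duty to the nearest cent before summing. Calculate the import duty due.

Line 1 (L-858, Velland, 5,045 units, $882,269.60):
Code L-858 is under a tariff-rate quota (threshold 2,211 units). In-quota: 2,211 units at 7.5%; over-quota: 2,834 units at 26.5%.
Pro-rata value split: in-quota = $882,269.60 × 2,211/5,045 = $386,659.68; over-quota = $882,269.60 − $386,659.68 = $495,609.92.
In-quota duty = $386,659.68 × 7.5% = $28,999.48. Over-quota duty = $495,609.92 × 26.5% = $131,336.63.
Line duty = $28,999.48 + $131,336.63 = $160,336.11.
Line 2 (U-858, Velia, 3,887 units, $897,586.04):
Base rate for U-858 is 15% + $0.76/unit.
Origin Velia qualifies under the Serland–Velia agreement and U-858 is covered: preferential rate 10.5% applies instead.
Duty = $897,586.04 × 10.5% = $94,246.53.
Line 3 (E-471, Naroria, 1,060 units, $187,715.40):
Base rate for E-471 is $7.91/unit.
Duty = 1,060 × $7.91 = $8,384.60.
Line 4 (B-580, Lormark, 3,984 liters, $571,305.60):
Base rate for B-580 is 22.5%.
Additional duty on B-580 from Lormark: +39.7%. Applied ad valorem rate: 22.5% + 39.7% = 62.2%.
Duty = $571,305.60 × 62.2% = $355,352.08.
Total = $160,336.11 + $94,246.53 + $8,384.60 + $355,352.08 = $618,319.32.

$618,319.32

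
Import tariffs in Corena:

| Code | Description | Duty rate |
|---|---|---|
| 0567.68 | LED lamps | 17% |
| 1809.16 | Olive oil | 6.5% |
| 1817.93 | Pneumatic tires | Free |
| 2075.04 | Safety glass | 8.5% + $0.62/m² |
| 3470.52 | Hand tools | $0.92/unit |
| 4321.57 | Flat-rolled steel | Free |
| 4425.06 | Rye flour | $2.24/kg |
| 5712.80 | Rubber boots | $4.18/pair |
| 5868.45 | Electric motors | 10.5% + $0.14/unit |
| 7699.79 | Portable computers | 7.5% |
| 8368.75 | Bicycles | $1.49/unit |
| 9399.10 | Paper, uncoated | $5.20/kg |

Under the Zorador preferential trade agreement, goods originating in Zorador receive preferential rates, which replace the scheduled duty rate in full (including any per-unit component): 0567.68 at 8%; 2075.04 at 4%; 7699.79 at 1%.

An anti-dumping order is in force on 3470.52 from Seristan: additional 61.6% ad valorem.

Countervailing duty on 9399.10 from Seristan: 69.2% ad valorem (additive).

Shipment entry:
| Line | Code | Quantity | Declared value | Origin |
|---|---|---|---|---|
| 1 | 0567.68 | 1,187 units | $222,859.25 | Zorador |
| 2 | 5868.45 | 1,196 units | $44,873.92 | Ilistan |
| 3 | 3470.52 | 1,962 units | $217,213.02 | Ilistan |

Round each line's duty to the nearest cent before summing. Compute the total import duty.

$24,512.98

Line 1 (0567.68, Zorador, 1,187 units, $222,859.25):
Base rate for 0567.68 is 17%.
Origin Zorador qualifies under the Corena–Zorador agreement and 0567.68 is covered: preferential rate 8% applies instead.
Duty = $222,859.25 × 8% = $17,828.74.
Line 2 (5868.45, Ilistan, 1,196 units, $44,873.92):
Base rate for 5868.45 is 10.5% + $0.14/unit.
Duty = $44,873.92 × 10.5% + 1,196 × $0.14 = $4,879.20.
Line 3 (3470.52, Ilistan, 1,962 units, $217,213.02):
Base rate for 3470.52 is $0.92/unit.
The additional-duty order on 3470.52 targets Seristan, not Ilistan; it does not apply.
Duty = 1,962 × $0.92 = $1,805.04.
Total = $17,828.74 + $4,879.20 + $1,805.04 = $24,512.98.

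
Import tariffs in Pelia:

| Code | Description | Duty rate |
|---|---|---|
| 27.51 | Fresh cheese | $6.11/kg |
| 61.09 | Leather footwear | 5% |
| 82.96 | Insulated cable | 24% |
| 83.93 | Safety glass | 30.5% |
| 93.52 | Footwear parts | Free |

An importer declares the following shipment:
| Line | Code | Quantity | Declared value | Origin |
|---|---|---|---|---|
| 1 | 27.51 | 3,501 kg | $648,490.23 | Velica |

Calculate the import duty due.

$21,391.11

Line 1 (27.51, Velica, 3,501 kg, $648,490.23):
Base rate for 27.51 is $6.11/kg.
Duty = 3,501 × $6.11 = $21,391.11.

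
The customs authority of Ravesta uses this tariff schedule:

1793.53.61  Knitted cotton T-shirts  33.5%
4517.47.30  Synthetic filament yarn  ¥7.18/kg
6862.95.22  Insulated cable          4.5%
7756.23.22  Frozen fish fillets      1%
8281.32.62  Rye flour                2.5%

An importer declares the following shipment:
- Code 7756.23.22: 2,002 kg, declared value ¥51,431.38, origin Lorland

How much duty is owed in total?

¥514.31

Line 1 (7756.23.22, Lorland, 2,002 kg, ¥51,431.38):
Base rate for 7756.23.22 is 1%.
Duty = ¥51,431.38 × 1% = ¥514.31.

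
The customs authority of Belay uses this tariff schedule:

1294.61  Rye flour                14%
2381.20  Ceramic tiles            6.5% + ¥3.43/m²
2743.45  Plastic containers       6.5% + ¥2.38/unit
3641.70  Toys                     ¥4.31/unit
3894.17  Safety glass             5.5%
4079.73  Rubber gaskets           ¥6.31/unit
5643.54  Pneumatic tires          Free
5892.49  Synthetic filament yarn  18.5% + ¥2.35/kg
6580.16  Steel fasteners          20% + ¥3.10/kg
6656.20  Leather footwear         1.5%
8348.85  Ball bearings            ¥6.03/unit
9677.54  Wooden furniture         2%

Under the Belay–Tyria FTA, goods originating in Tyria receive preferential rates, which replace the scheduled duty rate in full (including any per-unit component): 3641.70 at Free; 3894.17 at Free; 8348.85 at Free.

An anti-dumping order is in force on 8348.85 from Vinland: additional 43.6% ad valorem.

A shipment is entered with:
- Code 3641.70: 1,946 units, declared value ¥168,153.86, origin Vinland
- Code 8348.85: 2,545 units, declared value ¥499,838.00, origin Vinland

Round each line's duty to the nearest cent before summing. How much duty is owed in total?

¥241,662.98

Line 1 (3641.70, Vinland, 1,946 units, ¥168,153.86):
Base rate for 3641.70 is ¥4.31/unit.
3641.70 has an FTA preferential rate, but origin Vinland is not Tyria; base rate stands.
Duty = 1,946 × ¥4.31 = ¥8,387.26.
Line 2 (8348.85, Vinland, 2,545 units, ¥499,838.00):
Base rate for 8348.85 is ¥6.03/unit.
8348.85 has an FTA preferential rate, but origin Vinland is not Tyria; base rate stands.
Additional duty on 8348.85 from Vinland: +43.6% ad valorem. Applied ad valorem rate = 43.6%.
Duty = ¥499,838.00 × 43.6% + 2,545 × ¥6.03 = ¥233,275.72.
Total = ¥8,387.26 + ¥233,275.72 = ¥241,662.98.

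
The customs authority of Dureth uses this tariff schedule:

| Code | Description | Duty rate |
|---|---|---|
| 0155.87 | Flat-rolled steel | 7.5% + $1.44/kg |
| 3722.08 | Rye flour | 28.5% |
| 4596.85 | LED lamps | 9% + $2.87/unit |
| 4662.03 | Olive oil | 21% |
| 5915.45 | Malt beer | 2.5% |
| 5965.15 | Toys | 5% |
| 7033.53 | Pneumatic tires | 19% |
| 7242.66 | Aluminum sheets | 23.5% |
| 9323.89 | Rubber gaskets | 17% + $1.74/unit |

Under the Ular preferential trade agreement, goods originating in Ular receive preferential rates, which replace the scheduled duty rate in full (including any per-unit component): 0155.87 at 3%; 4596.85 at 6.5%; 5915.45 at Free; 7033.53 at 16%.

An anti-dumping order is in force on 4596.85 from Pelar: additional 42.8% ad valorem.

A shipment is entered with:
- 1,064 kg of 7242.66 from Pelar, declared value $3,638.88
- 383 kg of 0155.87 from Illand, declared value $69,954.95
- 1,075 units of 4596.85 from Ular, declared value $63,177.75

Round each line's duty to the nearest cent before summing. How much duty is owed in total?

Line 1 (7242.66, Pelar, 1,064 kg, $3,638.88):
Base rate for 7242.66 is 23.5%.
Duty = $3,638.88 × 23.5% = $855.14.
Line 2 (0155.87, Illand, 383 kg, $69,954.95):
Base rate for 0155.87 is 7.5% + $1.44/kg.
0155.87 has an FTA preferential rate, but origin Illand is not Ular; base rate stands.
Duty = $69,954.95 × 7.5% + 383 × $1.44 = $5,798.14.
Line 3 (4596.85, Ular, 1,075 units, $63,177.75):
Base rate for 4596.85 is 9% + $2.87/unit.
Origin Ular qualifies under the Dureth–Ular agreement and 4596.85 is covered: preferential rate 6.5% applies instead.
The additional-duty order on 4596.85 targets Pelar, not Ular; it does not apply.
Duty = $63,177.75 × 6.5% = $4,106.55.
Total = $855.14 + $5,798.14 + $4,106.55 = $10,759.83.

$10,759.83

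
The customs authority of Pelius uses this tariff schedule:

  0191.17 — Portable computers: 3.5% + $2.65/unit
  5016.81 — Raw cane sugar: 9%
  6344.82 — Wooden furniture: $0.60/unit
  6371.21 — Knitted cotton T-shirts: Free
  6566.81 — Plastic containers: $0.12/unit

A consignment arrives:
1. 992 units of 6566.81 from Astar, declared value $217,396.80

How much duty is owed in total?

Line 1 (6566.81, Astar, 992 units, $217,396.80):
Base rate for 6566.81 is $0.12/unit.
Duty = 992 × $0.12 = $119.04.

$119.04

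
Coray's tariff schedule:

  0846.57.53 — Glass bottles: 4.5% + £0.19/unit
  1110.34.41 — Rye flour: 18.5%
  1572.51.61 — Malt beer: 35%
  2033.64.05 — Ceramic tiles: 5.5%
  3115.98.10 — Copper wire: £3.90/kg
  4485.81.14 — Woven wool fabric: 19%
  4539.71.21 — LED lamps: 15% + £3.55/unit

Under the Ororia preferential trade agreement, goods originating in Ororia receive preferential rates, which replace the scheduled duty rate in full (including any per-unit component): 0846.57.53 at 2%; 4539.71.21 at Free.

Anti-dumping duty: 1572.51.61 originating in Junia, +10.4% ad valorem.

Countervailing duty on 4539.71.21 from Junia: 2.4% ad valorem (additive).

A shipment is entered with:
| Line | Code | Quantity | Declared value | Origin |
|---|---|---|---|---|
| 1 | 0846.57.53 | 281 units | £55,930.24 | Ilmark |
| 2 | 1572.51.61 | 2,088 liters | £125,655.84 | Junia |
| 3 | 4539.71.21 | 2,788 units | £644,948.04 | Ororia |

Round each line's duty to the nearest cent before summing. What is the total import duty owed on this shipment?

£59,618.00

Line 1 (0846.57.53, Ilmark, 281 units, £55,930.24):
Base rate for 0846.57.53 is 4.5% + £0.19/unit.
0846.57.53 has an FTA preferential rate, but origin Ilmark is not Ororia; base rate stands.
Duty = £55,930.24 × 4.5% + 281 × £0.19 = £2,570.25.
Line 2 (1572.51.61, Junia, 2,088 liters, £125,655.84):
Base rate for 1572.51.61 is 35%.
Additional duty on 1572.51.61 from Junia: +10.4%. Applied ad valorem rate: 35% + 10.4% = 45.4%.
Duty = £125,655.84 × 45.4% = £57,047.75.
Line 3 (4539.71.21, Ororia, 2,788 units, £644,948.04):
Base rate for 4539.71.21 is 15% + £3.55/unit.
Origin Ororia qualifies under the Coray–Ororia agreement and 4539.71.21 is covered: preferential rate Free applies instead.
The additional-duty order on 4539.71.21 targets Junia, not Ororia; it does not apply.
Duty = £644,948.04 × 0% = £0.00.
Total = £2,570.25 + £57,047.75 + £0.00 = £59,618.00.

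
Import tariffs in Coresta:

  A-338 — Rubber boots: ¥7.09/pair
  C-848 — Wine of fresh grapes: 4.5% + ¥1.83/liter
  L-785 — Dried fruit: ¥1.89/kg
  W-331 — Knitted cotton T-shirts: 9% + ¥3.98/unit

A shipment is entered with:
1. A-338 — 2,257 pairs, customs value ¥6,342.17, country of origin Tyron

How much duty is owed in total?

Line 1 (A-338, Tyron, 2,257 pairs, ¥6,342.17):
Base rate for A-338 is ¥7.09/pair.
Duty = 2,257 × ¥7.09 = ¥16,002.13.

¥16,002.13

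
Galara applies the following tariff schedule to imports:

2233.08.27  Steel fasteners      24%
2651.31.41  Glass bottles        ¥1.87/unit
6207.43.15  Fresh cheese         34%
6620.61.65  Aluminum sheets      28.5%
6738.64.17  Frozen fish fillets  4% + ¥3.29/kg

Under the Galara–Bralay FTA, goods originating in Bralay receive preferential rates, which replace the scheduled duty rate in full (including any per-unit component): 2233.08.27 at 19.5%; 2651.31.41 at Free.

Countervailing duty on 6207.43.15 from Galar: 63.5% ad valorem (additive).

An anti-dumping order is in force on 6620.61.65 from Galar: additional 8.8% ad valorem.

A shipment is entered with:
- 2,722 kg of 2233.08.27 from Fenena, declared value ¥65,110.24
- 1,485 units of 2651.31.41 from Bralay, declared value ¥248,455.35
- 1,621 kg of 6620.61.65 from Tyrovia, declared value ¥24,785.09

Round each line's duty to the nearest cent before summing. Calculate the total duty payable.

¥22,690.21

Line 1 (2233.08.27, Fenena, 2,722 kg, ¥65,110.24):
Base rate for 2233.08.27 is 24%.
2233.08.27 has an FTA preferential rate, but origin Fenena is not Bralay; base rate stands.
Duty = ¥65,110.24 × 24% = ¥15,626.46.
Line 2 (2651.31.41, Bralay, 1,485 units, ¥248,455.35):
Base rate for 2651.31.41 is ¥1.87/unit.
Origin Bralay qualifies under the Galara–Bralay agreement and 2651.31.41 is covered: preferential rate Free applies instead.
Duty = ¥248,455.35 × 0% = ¥0.00.
Line 3 (6620.61.65, Tyrovia, 1,621 kg, ¥24,785.09):
Base rate for 6620.61.65 is 28.5%.
The additional-duty order on 6620.61.65 targets Galar, not Tyrovia; it does not apply.
Duty = ¥24,785.09 × 28.5% = ¥7,063.75.
Total = ¥15,626.46 + ¥0.00 + ¥7,063.75 = ¥22,690.21.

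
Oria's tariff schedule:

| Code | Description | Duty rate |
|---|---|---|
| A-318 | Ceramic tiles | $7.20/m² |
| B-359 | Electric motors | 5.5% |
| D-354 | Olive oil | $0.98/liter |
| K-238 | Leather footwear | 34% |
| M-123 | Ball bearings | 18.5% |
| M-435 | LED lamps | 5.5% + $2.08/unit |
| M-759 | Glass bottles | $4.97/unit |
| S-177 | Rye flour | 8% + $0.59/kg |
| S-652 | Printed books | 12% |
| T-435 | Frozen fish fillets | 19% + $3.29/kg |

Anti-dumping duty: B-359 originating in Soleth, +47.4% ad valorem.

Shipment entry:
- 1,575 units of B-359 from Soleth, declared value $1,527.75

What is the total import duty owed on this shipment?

Line 1 (B-359, Soleth, 1,575 units, $1,527.75):
Base rate for B-359 is 5.5%.
Additional duty on B-359 from Soleth: +47.4%. Applied ad valorem rate: 5.5% + 47.4% = 52.9%.
Duty = $1,527.75 × 52.9% = $808.18.

$808.18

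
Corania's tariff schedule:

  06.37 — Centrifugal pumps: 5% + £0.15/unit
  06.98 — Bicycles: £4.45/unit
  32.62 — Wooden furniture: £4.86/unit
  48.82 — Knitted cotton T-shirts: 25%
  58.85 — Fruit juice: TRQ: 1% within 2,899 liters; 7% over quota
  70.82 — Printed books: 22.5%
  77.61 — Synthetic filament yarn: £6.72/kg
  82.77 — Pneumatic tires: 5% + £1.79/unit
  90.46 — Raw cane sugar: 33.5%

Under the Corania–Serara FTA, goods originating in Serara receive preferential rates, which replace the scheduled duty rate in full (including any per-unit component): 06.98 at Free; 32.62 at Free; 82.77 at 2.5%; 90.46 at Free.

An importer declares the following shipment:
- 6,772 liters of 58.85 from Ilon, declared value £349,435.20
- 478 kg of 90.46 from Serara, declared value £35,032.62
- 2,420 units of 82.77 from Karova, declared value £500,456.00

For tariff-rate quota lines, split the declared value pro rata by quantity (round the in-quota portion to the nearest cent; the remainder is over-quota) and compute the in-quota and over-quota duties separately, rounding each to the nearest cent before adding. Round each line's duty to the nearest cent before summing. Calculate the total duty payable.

Line 1 (58.85, Ilon, 6,772 liters, £349,435.20):
Code 58.85 is under a tariff-rate quota (threshold 2,899 liters). In-quota: 2,899 liters at 1%; over-quota: 3,873 liters at 7%.
Pro-rata value split: in-quota = £349,435.20 × 2,899/6,772 = £149,588.40; over-quota = £349,435.20 − £149,588.40 = £199,846.80.
In-quota duty = £149,588.40 × 1% = £1,495.88. Over-quota duty = £199,846.80 × 7% = £13,989.28.
Line duty = £1,495.88 + £13,989.28 = £15,485.16.
Line 2 (90.46, Serara, 478 kg, £35,032.62):
Base rate for 90.46 is 33.5%.
Origin Serara qualifies under the Corania–Serara agreement and 90.46 is covered: preferential rate Free applies instead.
Duty = £35,032.62 × 0% = £0.00.
Line 3 (82.77, Karova, 2,420 units, £500,456.00):
Base rate for 82.77 is 5% + £1.79/unit.
82.77 has an FTA preferential rate, but origin Karova is not Serara; base rate stands.
Duty = £500,456.00 × 5% + 2,420 × £1.79 = £29,354.60.
Total = £15,485.16 + £0.00 + £29,354.60 = £44,839.76.

£44,839.76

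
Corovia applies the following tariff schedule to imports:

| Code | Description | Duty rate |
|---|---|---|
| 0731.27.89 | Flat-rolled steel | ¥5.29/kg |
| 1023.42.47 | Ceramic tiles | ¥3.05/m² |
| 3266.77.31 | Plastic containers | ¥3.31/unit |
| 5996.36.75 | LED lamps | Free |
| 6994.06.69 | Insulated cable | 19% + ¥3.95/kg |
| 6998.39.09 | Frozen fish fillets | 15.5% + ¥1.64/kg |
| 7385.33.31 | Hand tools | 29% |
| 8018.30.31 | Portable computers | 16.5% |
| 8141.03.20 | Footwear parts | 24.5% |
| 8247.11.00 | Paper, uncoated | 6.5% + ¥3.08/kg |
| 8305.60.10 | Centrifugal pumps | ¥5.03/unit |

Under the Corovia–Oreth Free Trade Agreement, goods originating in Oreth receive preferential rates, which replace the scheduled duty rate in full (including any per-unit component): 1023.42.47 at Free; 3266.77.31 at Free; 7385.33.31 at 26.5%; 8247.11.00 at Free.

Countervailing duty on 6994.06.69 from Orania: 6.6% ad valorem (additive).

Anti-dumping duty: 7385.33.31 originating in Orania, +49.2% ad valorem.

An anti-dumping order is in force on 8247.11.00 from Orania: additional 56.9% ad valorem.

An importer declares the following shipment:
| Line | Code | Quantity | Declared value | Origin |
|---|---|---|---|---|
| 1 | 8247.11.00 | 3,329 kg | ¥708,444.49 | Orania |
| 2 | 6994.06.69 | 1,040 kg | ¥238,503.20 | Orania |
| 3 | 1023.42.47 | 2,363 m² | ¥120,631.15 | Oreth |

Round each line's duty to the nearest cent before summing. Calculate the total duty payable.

¥524,571.95

Line 1 (8247.11.00, Orania, 3,329 kg, ¥708,444.49):
Base rate for 8247.11.00 is 6.5% + ¥3.08/kg.
8247.11.00 has an FTA preferential rate, but origin Orania is not Oreth; base rate stands.
Additional duty on 8247.11.00 from Orania: +56.9%. Applied ad valorem rate: 6.5% + 56.9% = 63.4%.
Duty = ¥708,444.49 × 63.4% + 3,329 × ¥3.08 = ¥459,407.13.
Line 2 (6994.06.69, Orania, 1,040 kg, ¥238,503.20):
Base rate for 6994.06.69 is 19% + ¥3.95/kg.
Additional duty on 6994.06.69 from Orania: +6.6%. Applied ad valorem rate: 19% + 6.6% = 25.6%.
Duty = ¥238,503.20 × 25.6% + 1,040 × ¥3.95 = ¥65,164.82.
Line 3 (1023.42.47, Oreth, 2,363 m², ¥120,631.15):
Base rate for 1023.42.47 is ¥3.05/m².
Origin Oreth qualifies under the Corovia–Oreth agreement and 1023.42.47 is covered: preferential rate Free applies instead.
Duty = ¥120,631.15 × 0% = ¥0.00.
Total = ¥459,407.13 + ¥65,164.82 + ¥0.00 = ¥524,571.95.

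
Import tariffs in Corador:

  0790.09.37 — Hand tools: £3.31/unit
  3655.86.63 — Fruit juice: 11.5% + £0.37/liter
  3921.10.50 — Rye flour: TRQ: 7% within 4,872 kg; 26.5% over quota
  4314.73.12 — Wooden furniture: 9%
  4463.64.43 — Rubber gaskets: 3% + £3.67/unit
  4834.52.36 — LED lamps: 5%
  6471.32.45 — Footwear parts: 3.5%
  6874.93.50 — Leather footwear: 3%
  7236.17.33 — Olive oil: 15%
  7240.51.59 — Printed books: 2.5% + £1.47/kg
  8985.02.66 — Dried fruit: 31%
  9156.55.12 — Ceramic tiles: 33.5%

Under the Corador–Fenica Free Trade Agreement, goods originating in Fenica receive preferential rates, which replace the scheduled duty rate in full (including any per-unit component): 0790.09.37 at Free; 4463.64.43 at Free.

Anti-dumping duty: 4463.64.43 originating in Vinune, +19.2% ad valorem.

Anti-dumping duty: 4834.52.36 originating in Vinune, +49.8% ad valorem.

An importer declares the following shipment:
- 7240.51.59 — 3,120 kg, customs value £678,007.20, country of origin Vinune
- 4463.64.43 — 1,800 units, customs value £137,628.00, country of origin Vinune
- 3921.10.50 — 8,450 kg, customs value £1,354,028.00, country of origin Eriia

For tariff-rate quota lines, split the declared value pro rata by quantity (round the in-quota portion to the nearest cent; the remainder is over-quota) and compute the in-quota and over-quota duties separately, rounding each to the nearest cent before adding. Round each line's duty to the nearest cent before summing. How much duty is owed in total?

£265,279.01

Line 1 (7240.51.59, Vinune, 3,120 kg, £678,007.20):
Base rate for 7240.51.59 is 2.5% + £1.47/kg.
Duty = £678,007.20 × 2.5% + 3,120 × £1.47 = £21,536.58.
Line 2 (4463.64.43, Vinune, 1,800 units, £137,628.00):
Base rate for 4463.64.43 is 3% + £3.67/unit.
4463.64.43 has an FTA preferential rate, but origin Vinune is not Fenica; base rate stands.
Additional duty on 4463.64.43 from Vinune: +19.2%. Applied ad valorem rate: 3% + 19.2% = 22.2%.
Duty = £137,628.00 × 22.2% + 1,800 × £3.67 = £37,159.42.
Line 3 (3921.10.50, Eriia, 8,450 kg, £1,354,028.00):
Code 3921.10.50 is under a tariff-rate quota (threshold 4,872 kg). In-quota: 4,872 kg at 7%; over-quota: 3,578 kg at 26.5%.
Pro-rata value split: in-quota = £1,354,028.00 × 4,872/8,450 = £780,689.28; over-quota = £1,354,028.00 − £780,689.28 = £573,338.72.
In-quota duty = £780,689.28 × 7% = £54,648.25. Over-quota duty = £573,338.72 × 26.5% = £151,934.76.
Line duty = £54,648.25 + £151,934.76 = £206,583.01.
Total = £21,536.58 + £37,159.42 + £206,583.01 = £265,279.01.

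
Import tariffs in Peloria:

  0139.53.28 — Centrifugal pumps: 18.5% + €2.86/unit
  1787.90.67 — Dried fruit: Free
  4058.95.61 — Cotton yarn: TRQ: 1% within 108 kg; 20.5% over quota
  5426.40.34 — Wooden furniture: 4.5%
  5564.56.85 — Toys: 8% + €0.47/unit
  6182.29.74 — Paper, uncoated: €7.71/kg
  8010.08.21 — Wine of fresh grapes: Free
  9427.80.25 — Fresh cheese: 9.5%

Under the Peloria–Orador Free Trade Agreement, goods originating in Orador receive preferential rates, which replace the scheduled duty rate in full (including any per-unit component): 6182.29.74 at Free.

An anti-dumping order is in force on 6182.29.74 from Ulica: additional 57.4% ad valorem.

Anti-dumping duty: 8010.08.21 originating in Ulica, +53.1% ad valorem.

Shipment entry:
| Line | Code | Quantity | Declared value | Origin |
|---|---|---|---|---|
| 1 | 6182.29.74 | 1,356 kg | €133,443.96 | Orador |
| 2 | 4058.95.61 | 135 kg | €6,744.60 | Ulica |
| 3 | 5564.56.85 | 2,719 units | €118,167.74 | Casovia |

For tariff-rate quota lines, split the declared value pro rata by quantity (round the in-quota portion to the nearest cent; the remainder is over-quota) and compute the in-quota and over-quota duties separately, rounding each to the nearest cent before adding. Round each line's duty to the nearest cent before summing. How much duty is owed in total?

€11,061.84

Line 1 (6182.29.74, Orador, 1,356 kg, €133,443.96):
Base rate for 6182.29.74 is €7.71/kg.
Origin Orador qualifies under the Peloria–Orador agreement and 6182.29.74 is covered: preferential rate Free applies instead.
The additional-duty order on 6182.29.74 targets Ulica, not Orador; it does not apply.
Duty = €133,443.96 × 0% = €0.00.
Line 2 (4058.95.61, Ulica, 135 kg, €6,744.60):
Code 4058.95.61 is under a tariff-rate quota (threshold 108 kg). In-quota: 108 kg at 1%; over-quota: 27 kg at 20.5%.
Pro-rata value split: in-quota = €6,744.60 × 108/135 = €5,395.68; over-quota = €6,744.60 − €5,395.68 = €1,348.92.
In-quota duty = €5,395.68 × 1% = €53.96. Over-quota duty = €1,348.92 × 20.5% = €276.53.
Line duty = €53.96 + €276.53 = €330.49.
Line 3 (5564.56.85, Casovia, 2,719 units, €118,167.74):
Base rate for 5564.56.85 is 8% + €0.47/unit.
Duty = €118,167.74 × 8% + 2,719 × €0.47 = €10,731.35.
Total = €0.00 + €330.49 + €10,731.35 = €11,061.84.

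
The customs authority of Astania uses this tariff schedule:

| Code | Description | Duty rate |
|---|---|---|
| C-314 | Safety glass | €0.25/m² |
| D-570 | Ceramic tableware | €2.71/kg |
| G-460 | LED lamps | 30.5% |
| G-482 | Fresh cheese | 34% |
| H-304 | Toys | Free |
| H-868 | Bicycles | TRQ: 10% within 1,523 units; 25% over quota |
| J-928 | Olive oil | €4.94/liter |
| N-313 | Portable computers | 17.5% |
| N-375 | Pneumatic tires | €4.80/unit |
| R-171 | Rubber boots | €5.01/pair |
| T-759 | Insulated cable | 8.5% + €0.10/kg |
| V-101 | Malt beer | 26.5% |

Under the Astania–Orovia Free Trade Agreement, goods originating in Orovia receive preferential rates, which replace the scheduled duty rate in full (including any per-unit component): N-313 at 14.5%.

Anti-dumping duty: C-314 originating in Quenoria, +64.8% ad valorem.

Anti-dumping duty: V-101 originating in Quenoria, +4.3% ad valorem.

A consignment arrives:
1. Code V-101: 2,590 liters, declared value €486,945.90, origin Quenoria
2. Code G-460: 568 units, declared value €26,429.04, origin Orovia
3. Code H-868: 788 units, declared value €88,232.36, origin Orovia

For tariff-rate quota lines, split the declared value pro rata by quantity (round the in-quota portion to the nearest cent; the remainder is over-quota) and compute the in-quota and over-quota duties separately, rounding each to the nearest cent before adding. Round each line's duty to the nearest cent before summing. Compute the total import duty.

Line 1 (V-101, Quenoria, 2,590 liters, €486,945.90):
Base rate for V-101 is 26.5%.
Additional duty on V-101 from Quenoria: +4.3%. Applied ad valorem rate: 26.5% + 4.3% = 30.8%.
Duty = €486,945.90 × 30.8% = €149,979.34.
Line 2 (G-460, Orovia, 568 units, €26,429.04):
Base rate for G-460 is 30.5%.
Origin Orovia is the FTA partner but G-460 is not on the preference list; base rate stands.
Duty = €26,429.04 × 30.5% = €8,060.86.
Line 3 (H-868, Orovia, 788 units, €88,232.36):
Code H-868 is under a tariff-rate quota (threshold 1,523 units). Quantity 788 units is within the quota, so the in-quota rate 10% applies to the full value.
Duty = €88,232.36 × 10% = €8,823.24.
Total = €149,979.34 + €8,060.86 + €8,823.24 = €166,863.44.

€166,863.44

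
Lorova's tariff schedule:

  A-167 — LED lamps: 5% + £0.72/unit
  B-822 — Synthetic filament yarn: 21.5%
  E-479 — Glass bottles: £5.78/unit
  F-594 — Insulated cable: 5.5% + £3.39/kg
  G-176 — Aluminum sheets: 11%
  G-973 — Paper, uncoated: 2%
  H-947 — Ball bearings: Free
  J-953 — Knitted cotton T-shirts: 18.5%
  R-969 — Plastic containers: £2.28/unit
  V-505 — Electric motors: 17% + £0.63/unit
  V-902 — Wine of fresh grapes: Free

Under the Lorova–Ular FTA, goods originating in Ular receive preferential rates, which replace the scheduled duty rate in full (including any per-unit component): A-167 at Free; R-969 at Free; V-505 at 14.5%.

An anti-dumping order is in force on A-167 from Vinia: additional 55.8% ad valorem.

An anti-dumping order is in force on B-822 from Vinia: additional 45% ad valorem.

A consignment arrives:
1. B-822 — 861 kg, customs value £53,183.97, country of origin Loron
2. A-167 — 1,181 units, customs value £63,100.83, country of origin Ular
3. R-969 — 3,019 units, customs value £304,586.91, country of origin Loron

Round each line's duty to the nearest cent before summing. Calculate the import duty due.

Line 1 (B-822, Loron, 861 kg, £53,183.97):
Base rate for B-822 is 21.5%.
The additional-duty order on B-822 targets Vinia, not Loron; it does not apply.
Duty = £53,183.97 × 21.5% = £11,434.55.
Line 2 (A-167, Ular, 1,181 units, £63,100.83):
Base rate for A-167 is 5% + £0.72/unit.
Origin Ular qualifies under the Lorova–Ular agreement and A-167 is covered: preferential rate Free applies instead.
The additional-duty order on A-167 targets Vinia, not Ular; it does not apply.
Duty = £63,100.83 × 0% = £0.00.
Line 3 (R-969, Loron, 3,019 units, £304,586.91):
Base rate for R-969 is £2.28/unit.
R-969 has an FTA preferential rate, but origin Loron is not Ular; base rate stands.
Duty = 3,019 × £2.28 = £6,883.32.
Total = £11,434.55 + £0.00 + £6,883.32 = £18,317.87.

£18,317.87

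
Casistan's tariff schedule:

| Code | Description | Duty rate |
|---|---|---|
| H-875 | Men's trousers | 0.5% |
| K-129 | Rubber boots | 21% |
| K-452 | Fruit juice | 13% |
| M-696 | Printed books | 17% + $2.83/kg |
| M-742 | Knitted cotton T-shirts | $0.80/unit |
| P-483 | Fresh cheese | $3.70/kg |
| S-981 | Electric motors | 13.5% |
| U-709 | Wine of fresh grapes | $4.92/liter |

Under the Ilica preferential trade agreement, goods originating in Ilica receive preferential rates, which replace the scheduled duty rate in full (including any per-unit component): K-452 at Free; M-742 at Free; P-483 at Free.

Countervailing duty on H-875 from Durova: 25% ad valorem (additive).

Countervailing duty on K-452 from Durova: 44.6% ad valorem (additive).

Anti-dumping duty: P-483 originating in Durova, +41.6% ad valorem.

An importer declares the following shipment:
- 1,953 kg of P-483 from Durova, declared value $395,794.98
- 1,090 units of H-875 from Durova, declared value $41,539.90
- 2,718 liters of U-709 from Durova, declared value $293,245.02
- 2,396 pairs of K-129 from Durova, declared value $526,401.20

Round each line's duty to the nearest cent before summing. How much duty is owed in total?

$306,386.29

Line 1 (P-483, Durova, 1,953 kg, $395,794.98):
Base rate for P-483 is $3.70/kg.
P-483 has an FTA preferential rate, but origin Durova is not Ilica; base rate stands.
Additional duty on P-483 from Durova: +41.6% ad valorem. Applied ad valorem rate = 41.6%.
Duty = $395,794.98 × 41.6% + 1,953 × $3.70 = $171,876.81.
Line 2 (H-875, Durova, 1,090 units, $41,539.90):
Base rate for H-875 is 0.5%.
Additional duty on H-875 from Durova: +25%. Applied ad valorem rate: 0.5% + 25% = 25.5%.
Duty = $41,539.90 × 25.5% = $10,592.67.
Line 3 (U-709, Durova, 2,718 liters, $293,245.02):
Base rate for U-709 is $4.92/liter.
Duty = 2,718 × $4.92 = $13,372.56.
Line 4 (K-129, Durova, 2,396 pairs, $526,401.20):
Base rate for K-129 is 21%.
Duty = $526,401.20 × 21% = $110,544.25.
Total = $171,876.81 + $10,592.67 + $13,372.56 + $110,544.25 = $306,386.29.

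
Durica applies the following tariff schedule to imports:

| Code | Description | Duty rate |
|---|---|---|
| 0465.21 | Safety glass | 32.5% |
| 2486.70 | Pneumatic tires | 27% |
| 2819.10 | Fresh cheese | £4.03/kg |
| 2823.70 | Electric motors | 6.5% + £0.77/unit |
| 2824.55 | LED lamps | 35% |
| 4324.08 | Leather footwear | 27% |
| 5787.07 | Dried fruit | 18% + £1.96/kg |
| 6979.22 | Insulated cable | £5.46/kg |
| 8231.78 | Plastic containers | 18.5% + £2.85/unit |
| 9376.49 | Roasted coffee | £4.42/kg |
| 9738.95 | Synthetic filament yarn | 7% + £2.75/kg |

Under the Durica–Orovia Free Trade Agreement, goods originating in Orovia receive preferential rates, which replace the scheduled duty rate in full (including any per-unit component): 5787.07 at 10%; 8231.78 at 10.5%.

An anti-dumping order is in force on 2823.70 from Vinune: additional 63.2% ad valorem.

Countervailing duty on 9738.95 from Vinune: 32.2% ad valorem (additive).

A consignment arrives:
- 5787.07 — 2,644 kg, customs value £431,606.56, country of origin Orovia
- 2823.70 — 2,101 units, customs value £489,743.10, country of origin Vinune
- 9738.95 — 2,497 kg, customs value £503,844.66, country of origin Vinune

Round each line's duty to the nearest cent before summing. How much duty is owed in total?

Line 1 (5787.07, Orovia, 2,644 kg, £431,606.56):
Base rate for 5787.07 is 18% + £1.96/kg.
Origin Orovia qualifies under the Durica–Orovia agreement and 5787.07 is covered: preferential rate 10% applies instead.
Duty = £431,606.56 × 10% = £43,160.66.
Line 2 (2823.70, Vinune, 2,101 units, £489,743.10):
Base rate for 2823.70 is 6.5% + £0.77/unit.
Additional duty on 2823.70 from Vinune: +63.2%. Applied ad valorem rate: 6.5% + 63.2% = 69.7%.
Duty = £489,743.10 × 69.7% + 2,101 × £0.77 = £342,968.71.
Line 3 (9738.95, Vinune, 2,497 kg, £503,844.66):
Base rate for 9738.95 is 7% + £2.75/kg.
Additional duty on 9738.95 from Vinune: +32.2%. Applied ad valorem rate: 7% + 32.2% = 39.2%.
Duty = £503,844.66 × 39.2% + 2,497 × £2.75 = £204,373.86.
Total = £43,160.66 + £342,968.71 + £204,373.86 = £590,503.23.

£590,503.23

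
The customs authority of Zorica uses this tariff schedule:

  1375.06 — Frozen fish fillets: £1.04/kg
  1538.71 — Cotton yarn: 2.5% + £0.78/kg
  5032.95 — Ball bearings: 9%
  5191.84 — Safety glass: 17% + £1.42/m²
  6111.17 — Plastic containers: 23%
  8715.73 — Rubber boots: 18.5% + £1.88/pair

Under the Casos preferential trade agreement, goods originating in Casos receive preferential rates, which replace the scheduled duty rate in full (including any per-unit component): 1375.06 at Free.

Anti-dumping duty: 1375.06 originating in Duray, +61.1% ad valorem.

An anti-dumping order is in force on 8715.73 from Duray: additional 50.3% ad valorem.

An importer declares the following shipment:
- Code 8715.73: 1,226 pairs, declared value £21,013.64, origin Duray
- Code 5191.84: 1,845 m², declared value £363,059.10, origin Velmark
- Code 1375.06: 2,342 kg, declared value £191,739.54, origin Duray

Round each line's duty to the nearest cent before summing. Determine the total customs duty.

Line 1 (8715.73, Duray, 1,226 pairs, £21,013.64):
Base rate for 8715.73 is 18.5% + £1.88/pair.
Additional duty on 8715.73 from Duray: +50.3%. Applied ad valorem rate: 18.5% + 50.3% = 68.8%.
Duty = £21,013.64 × 68.8% + 1,226 × £1.88 = £16,762.26.
Line 2 (5191.84, Velmark, 1,845 m², £363,059.10):
Base rate for 5191.84 is 17% + £1.42/m².
Duty = £363,059.10 × 17% + 1,845 × £1.42 = £64,339.95.
Line 3 (1375.06, Duray, 2,342 kg, £191,739.54):
Base rate for 1375.06 is £1.04/kg.
1375.06 has an FTA preferential rate, but origin Duray is not Casos; base rate stands.
Additional duty on 1375.06 from Duray: +61.1% ad valorem. Applied ad valorem rate = 61.1%.
Duty = £191,739.54 × 61.1% + 2,342 × £1.04 = £119,588.54.
Total = £16,762.26 + £64,339.95 + £119,588.54 = £200,690.75.

£200,690.75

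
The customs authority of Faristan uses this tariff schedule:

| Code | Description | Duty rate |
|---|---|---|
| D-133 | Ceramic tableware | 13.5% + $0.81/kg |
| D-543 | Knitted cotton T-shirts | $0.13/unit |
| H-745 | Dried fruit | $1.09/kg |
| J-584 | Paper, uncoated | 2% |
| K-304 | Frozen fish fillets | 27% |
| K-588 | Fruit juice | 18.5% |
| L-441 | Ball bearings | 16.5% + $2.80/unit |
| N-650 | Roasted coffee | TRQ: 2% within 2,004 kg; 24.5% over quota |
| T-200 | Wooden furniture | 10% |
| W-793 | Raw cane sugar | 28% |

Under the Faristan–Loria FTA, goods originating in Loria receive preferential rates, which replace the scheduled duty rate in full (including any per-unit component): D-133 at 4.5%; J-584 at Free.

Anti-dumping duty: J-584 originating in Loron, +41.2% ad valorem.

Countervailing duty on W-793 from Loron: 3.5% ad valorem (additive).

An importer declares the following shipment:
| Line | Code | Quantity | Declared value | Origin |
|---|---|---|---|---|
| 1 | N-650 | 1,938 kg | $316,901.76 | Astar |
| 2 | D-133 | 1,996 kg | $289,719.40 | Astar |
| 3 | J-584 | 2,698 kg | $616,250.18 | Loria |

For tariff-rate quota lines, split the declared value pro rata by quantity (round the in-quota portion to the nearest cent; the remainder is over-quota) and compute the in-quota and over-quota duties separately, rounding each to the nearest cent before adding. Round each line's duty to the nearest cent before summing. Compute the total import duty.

Line 1 (N-650, Astar, 1,938 kg, $316,901.76):
Code N-650 is under a tariff-rate quota (threshold 2,004 kg). Quantity 1,938 kg is within the quota, so the in-quota rate 2% applies to the full value.
Duty = $316,901.76 × 2% = $6,338.04.
Line 2 (D-133, Astar, 1,996 kg, $289,719.40):
Base rate for D-133 is 13.5% + $0.81/kg.
D-133 has an FTA preferential rate, but origin Astar is not Loria; base rate stands.
Duty = $289,719.40 × 13.5% + 1,996 × $0.81 = $40,728.88.
Line 3 (J-584, Loria, 2,698 kg, $616,250.18):
Base rate for J-584 is 2%.
Origin Loria qualifies under the Faristan–Loria agreement and J-584 is covered: preferential rate Free applies instead.
The additional-duty order on J-584 targets Loron, not Loria; it does not apply.
Duty = $616,250.18 × 0% = $0.00.
Total = $6,338.04 + $40,728.88 + $0.00 = $47,066.92.

$47,066.92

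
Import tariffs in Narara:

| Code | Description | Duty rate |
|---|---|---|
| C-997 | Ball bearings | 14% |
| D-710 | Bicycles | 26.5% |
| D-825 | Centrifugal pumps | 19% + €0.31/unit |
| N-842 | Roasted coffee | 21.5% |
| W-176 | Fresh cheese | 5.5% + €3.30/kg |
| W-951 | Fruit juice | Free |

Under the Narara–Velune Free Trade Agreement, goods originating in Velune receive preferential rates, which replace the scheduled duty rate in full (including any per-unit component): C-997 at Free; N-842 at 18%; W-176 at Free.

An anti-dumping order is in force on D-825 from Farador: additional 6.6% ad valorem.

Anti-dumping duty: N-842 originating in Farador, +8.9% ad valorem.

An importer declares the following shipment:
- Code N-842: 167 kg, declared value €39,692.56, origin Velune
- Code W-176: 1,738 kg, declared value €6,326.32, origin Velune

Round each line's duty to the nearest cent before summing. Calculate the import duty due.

€7,144.66

Line 1 (N-842, Velune, 167 kg, €39,692.56):
Base rate for N-842 is 21.5%.
Origin Velune qualifies under the Narara–Velune agreement and N-842 is covered: preferential rate 18% applies instead.
The additional-duty order on N-842 targets Farador, not Velune; it does not apply.
Duty = €39,692.56 × 18% = €7,144.66.
Line 2 (W-176, Velune, 1,738 kg, €6,326.32):
Base rate for W-176 is 5.5% + €3.30/kg.
Origin Velune qualifies under the Narara–Velune agreement and W-176 is covered: preferential rate Free applies instead.
Duty = €6,326.32 × 0% = €0.00.
Total = €7,144.66 + €0.00 = €7,144.66.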